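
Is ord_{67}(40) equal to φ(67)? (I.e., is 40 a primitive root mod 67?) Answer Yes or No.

No

φ(67) = 67 − 1 = 66 = 2 · 3 · 11.
Test 40^(66/q) mod 67 for each prime factor q of 66:
40^33 ≡ 1 (mod 67)  [q = 2: ≡ 1 ✗]
40^22 ≡ 1 (mod 67)  [q = 3: ≡ 1 ✗]
40^6 ≡ 24 (mod 67)  [q = 11: ≢ 1 ✓]
40^33 ≡ 1 shows ord(40) | 33, strictly less than φ(67); not a primitive root.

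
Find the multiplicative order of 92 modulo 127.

126

ord(92) | φ(127) = 127 − 1 = 126 = 2 · 3^2 · 7.
Divisors of 126: 1, 2, 3, 6, 7, 9, 14, 18, 21, 42, 63, 126.
Test each divisor d:
92^1 ≡ 92
92^2 ≡ 82
92^3 ≡ 51
92^6 ≡ 61
92^7 ≡ 24
92^9 ≡ 63
92^14 ≡ 68
92^18 ≡ 32
92^21 ≡ 108
92^42 ≡ 107
92^63 ≡ 126
92^126 ≡ 1
Hence ord(92) = 126.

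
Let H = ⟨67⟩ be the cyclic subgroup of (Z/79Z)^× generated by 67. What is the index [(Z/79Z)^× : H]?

The order of 67 must divide φ(79) = 79 − 1 = 78 = 2 · 3 · 13.
Divisors of 78: 1, 2, 3, 6, 13, 26, 39, 78.
Test each divisor d:
67^1 ≡ 67
67^2 ≡ 65
67^3 ≡ 10
67^6 ≡ 21
67^13 ≡ 1
So ord_79(67) = 13, hence |⟨67⟩| = 13.
[(Z/79Z)^× : ⟨67⟩] = 78/13 = 6.

6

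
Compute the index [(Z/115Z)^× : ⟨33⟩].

2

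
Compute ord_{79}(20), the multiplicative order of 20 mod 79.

By Lagrange's theorem, ord_79(20) divides φ(79) = 79 − 1 = 78 = 2 · 3 · 13.
Divisors of 78: 1, 2, 3, 6, 13, 26, 39, 78.
Compute 20^d (mod 79) for the divisors d until we hit 1:
20^1 ≡ 20 (mod 79)
20^2 ≡ 5 (mod 79)
20^3 ≡ 21 (mod 79)
20^6 ≡ 46 (mod 79)
20^13 ≡ 55 (mod 79)
20^26 ≡ 23 (mod 79)
20^39 ≡ 1 (mod 79) ✓
Hence ord(20) = 39.

39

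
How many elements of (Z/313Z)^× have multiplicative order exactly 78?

24

φ(313) = 313 − 1 = 312 = 2^3 · 3 · 13.
Since (Z/313Z)^× is cyclic of order 312, the number of elements of order d is φ(d) when d | 312 and 0 otherwise.
78 = 2 · 3 · 13 divides 312, and φ(78) = 24.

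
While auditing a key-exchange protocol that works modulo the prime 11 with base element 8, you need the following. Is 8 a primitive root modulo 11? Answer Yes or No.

φ(11) = 11 − 1 = 10 = 2 · 5.
8 is a primitive root mod 11 iff 8^(φ(11)/q) ≢ 1 for every prime q | φ(11), i.e. q ∈ {2, 5}.
8^5 ≡ 10 (mod 11)  [q = 2: ≢ 1 ✓]
8^2 ≡ 9 (mod 11)  [q = 5: ≢ 1 ✓]
None equal 1, so ord_11(8) = 10: 8 is a primitive root.

Yes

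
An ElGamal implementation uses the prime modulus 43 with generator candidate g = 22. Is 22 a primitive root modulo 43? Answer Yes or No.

φ(43) = 43 − 1 = 42 = 2 · 3 · 7.
Test 22^(42/q) mod 43 for each prime factor q of 42:
22^21 ≡ 42 (mod 43)  [q = 2: ≢ 1 ✓]
22^14 ≡ 1 (mod 43)  [q = 3: ≡ 1 ✗]
22^6 ≡ 41 (mod 43)  [q = 7: ≢ 1 ✓]
The check at q = 3 fails, so 22 generates a proper subgroup.

No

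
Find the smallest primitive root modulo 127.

3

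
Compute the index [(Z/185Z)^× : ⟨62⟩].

4

Since 62 ∈ (Z/185Z)^×, its order divides φ(185) = φ(5·37) = (5−1)·(37−1) = 4·36 = 144 = 2^4 · 3^2.
Divisors of 144: 1, 2, 3, 4, 6, 8, 9, 12, 16, 18, 24, 36, 48, 72, 144.
Check 62^d mod 185 for each divisor in increasing order:
62^1 ≡ 62 (mod 185)
62^2 ≡ 144 (mod 185)
62^3 ≡ 48 (mod 185)
62^4 ≡ 16 (mod 185)
62^6 ≡ 84 (mod 185)
62^8 ≡ 71 (mod 185)
62^9 ≡ 147 (mod 185)
62^12 ≡ 26 (mod 185)
62^16 ≡ 46 (mod 185)
62^18 ≡ 149 (mod 185)
62^24 ≡ 121 (mod 185)
62^36 ≡ 1 (mod 185) ✓
So ord_185(62) = 36, hence |⟨62⟩| = 36.
The index is φ(185) / ord(62) = 144 / 36 = 4.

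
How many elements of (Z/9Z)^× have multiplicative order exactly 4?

φ(9) = φ(3^2) = 3·(3−1) = 6 = 2 · 3.
In a cyclic group of order 6, there are φ(d) elements of order d for each divisor d of 6, and zero for non-divisors.
Here 6 is not a multiple of 4, so there are no elements of order 4.

0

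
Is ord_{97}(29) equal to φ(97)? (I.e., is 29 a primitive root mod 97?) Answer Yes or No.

φ(97) = 97 − 1 = 96 = 2^5 · 3.
Test 29^(96/q) mod 97 for each prime factor q of 96:
29^48 ≡ 96 (mod 97)  [q = 2: ≢ 1 ✓]
29^32 ≡ 35 (mod 97)  [q = 3: ≢ 1 ✓]
All checks pass, so 29 has order 96 and is a primitive root modulo 97.

Yes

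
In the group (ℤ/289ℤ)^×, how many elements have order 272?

φ(289) = φ(17^2) = 17·(17−1) = 272 = 2^4 · 17.
In a cyclic group of order 272, there are φ(d) elements of order d for each divisor d of 272, and zero for non-divisors.
272 = 2^4 · 17 divides 272, and φ(272) = 128.

128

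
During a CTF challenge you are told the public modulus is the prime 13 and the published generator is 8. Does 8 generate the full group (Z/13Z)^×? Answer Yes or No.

φ(13) = 13 − 1 = 12 = 2^2 · 3.
Test 8^(12/q) mod 13 for each prime factor q of 12:
8^6 ≡ 12 (mod 13)  [q = 2: ≢ 1 ✓]
8^4 ≡ 1 (mod 13)  [q = 3: ≡ 1 ✗]
The check at q = 3 fails, so 8 generates a proper subgroup.

No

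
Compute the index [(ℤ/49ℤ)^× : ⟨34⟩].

3

The order of 34 must divide φ(49) = φ(7^2) = 7·(7−1) = 42 = 2 · 3 · 7.
Divisors of 42: 1, 2, 3, 6, 7, 14, 21, 42.
Compute 34^d (mod 49) for the divisors d until we hit 1:
34^1 ≡ 34
34^2 ≡ 29
34^3 ≡ 6
34^6 ≡ 36
34^7 ≡ 48
34^14 ≡ 1
So ord_49(34) = 14, hence |⟨34⟩| = 14.
[(Z/49Z)^× : ⟨34⟩] = 42/14 = 3.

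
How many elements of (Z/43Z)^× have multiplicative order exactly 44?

φ(43) = 43 − 1 = 42 = 2 · 3 · 7.
(Z/43Z)^× is cyclic (|G| = 42); a cyclic group of order m has exactly φ(d) elements of each order d | m, and none otherwise.
44 does not divide 42, so no element of (Z/43Z)^× has order 44.

0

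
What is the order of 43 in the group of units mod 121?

22

ord(43) | φ(121) = φ(11^2) = 11·(11−1) = 110 = 2 · 5 · 11.
Divisors of 110: 1, 2, 5, 10, 11, 22, 55, 110.
Test each divisor d:
43^1 ≡ 43
43^2 ≡ 34
43^5 ≡ 98
43^10 ≡ 45
43^11 ≡ 120
43^22 ≡ 1
Therefore the multiplicative order of 43 modulo 121 is 22.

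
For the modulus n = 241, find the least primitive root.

7

φ(241) = 241 − 1 = 240 = 2^4 · 3 · 5.
Test candidates g = 2, 3, … against the prime factors q ∈ {2, 3, 5} of φ(241): g is a generator iff g^(240/q) ≢ 1 for every such q.
g = 2: 2^120 ≡ 1 — hits 1, so not a primitive root.
g = 3: 3^120 ≡ 1 — hits 1, so not a primitive root.
g = 4: 4^120 ≡ 1 — hits 1, so not a primitive root.
g = 5: 5^120 ≡ 1 — hits 1, so not a primitive root.
g = 6: 6^120 ≡ 1 — hits 1, so not a primitive root.
g = 7: 7^120 ≡ 240; 7^80 ≡ 15; 7^48 ≡ 91 — none is 1, so 7 is a primitive root.
The smallest primitive root modulo 241 is 7.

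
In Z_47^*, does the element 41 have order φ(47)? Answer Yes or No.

Yes

φ(47) = 47 − 1 = 46 = 2 · 23.
An element g generates (Z/47Z)^× iff g^(46/q) ≢ 1 (mod 47) for each prime q ∈ {2, 23}.
41^23 ≡ 46 (mod 47)  [q = 2: ≢ 1 ✓]
41^2 ≡ 36 (mod 47)  [q = 23: ≢ 1 ✓]
None equal 1, so ord_47(41) = 46: 41 is a primitive root.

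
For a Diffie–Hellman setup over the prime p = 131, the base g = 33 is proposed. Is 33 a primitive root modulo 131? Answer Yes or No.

No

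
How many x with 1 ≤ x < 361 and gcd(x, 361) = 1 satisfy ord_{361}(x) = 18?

φ(361) = φ(19^2) = 19·(19−1) = 342 = 2 · 3^2 · 19.
Since (Z/361Z)^× is cyclic of order 342, the number of elements of order d is φ(d) when d | 342 and 0 otherwise.
18 = 2 · 3^2 divides 342, and φ(18) = 6.

6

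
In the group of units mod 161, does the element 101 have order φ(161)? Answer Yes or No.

161 = 7 · 23 is a product of two distinct odd primes, so (Z/161Z)^× ≅ (Z/7Z)^× × (Z/23Z)^× is not cyclic.
No primitive root modulo 161 exists; in particular 101 is not one.

No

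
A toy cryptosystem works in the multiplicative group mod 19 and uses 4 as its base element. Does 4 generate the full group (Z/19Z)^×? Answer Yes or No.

No

φ(19) = 19 − 1 = 18 = 2 · 3^2.
4 is a primitive root mod 19 iff 4^(φ(19)/q) ≢ 1 for every prime q | φ(19), i.e. q ∈ {2, 3}.
4^9 ≡ 1 (mod 19)  [q = 2: ≡ 1 ✗]
4^6 ≡ 11 (mod 19)  [q = 3: ≢ 1 ✓]
The check at q = 2 fails, so 4 generates a proper subgroup.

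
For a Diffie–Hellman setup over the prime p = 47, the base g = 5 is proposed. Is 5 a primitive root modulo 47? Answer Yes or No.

Yes

φ(47) = 47 − 1 = 46 = 2 · 23.
An element g generates (Z/47Z)^× iff g^(46/q) ≢ 1 (mod 47) for each prime q ∈ {2, 23}.
5^23 ≡ 46 (mod 47)  [q = 2: ≢ 1 ✓]
5^2 ≡ 25 (mod 47)  [q = 23: ≢ 1 ✓]
All checks pass, so 5 has order 46 and is a primitive root modulo 47.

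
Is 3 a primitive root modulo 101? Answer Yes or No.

Yes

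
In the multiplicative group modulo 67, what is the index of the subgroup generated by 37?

22

By Lagrange's theorem, ord_67(37) divides φ(67) = 67 − 1 = 66 = 2 · 3 · 11.
Divisors of 66: 1, 2, 3, 6, 11, 22, 33, 66.
Check 37^d mod 67 for each divisor in increasing order:
37^1 ≡ 37
37^2 ≡ 29
37^3 ≡ 1
Thus |⟨37⟩| = ord(37) = 3.
The index is φ(67) / ord(37) = 66 / 3 = 22.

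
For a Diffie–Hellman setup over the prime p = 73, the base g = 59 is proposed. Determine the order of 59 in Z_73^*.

The order of 59 must divide φ(73) = 73 − 1 = 72 = 2^3 · 3^2.
Divisors of 72: 1, 2, 3, 4, 6, 8, 9, 12, 18, 24, 36, 72.
Evaluate successive powers at the divisors of 72:
59^1 ≡ 59 (mod 73)
59^2 ≡ 50 (mod 73)
59^3 ≡ 30 (mod 73)
59^4 ≡ 18 (mod 73)
59^6 ≡ 24 (mod 73)
59^8 ≡ 32 (mod 73)
59^9 ≡ 63 (mod 73)
59^12 ≡ 65 (mod 73)
59^18 ≡ 27 (mod 73)
59^24 ≡ 64 (mod 73)
59^36 ≡ 72 (mod 73)
59^72 ≡ 1 (mod 73) ✓
Therefore the multiplicative order of 59 modulo 73 is 72.

72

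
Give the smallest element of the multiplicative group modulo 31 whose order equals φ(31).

3

φ(31) = 31 − 1 = 30 = 2 · 3 · 5.
g is a primitive root iff g^(30/q) ≢ 1 (mod 31) for each prime q ∈ {2, 3, 5}.
g = 2: 2^15 ≡ 1 — hits 1, so not a primitive root.
g = 3: 3^15 ≡ 30; 3^10 ≡ 25; 3^6 ≡ 16 — none is 1, so 3 is a primitive root.
So 3 is the smallest generator of (Z/31Z)^×.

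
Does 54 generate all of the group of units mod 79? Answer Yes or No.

Yes

φ(79) = 79 − 1 = 78 = 2 · 3 · 13.
Test 54^(78/q) mod 79 for each prime factor q of 78:
54^39 ≡ 78 (mod 79)  [q = 2: ≢ 1 ✓]
54^26 ≡ 23 (mod 79)  [q = 3: ≢ 1 ✓]
54^6 ≡ 52 (mod 79)  [q = 13: ≢ 1 ✓]
Every test exponent gives a nontrivial residue, hence 54 generates the full group.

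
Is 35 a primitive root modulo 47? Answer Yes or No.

Yes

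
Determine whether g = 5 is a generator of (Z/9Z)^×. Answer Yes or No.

φ(9) = φ(3^2) = 3·(3−1) = 6 = 2 · 3.
5 is a primitive root mod 9 iff 5^(φ(9)/q) ≢ 1 for every prime q | φ(9), i.e. q ∈ {2, 3}.
5^3 ≡ 8 (mod 9)  [q = 2: ≢ 1 ✓]
5^2 ≡ 7 (mod 9)  [q = 3: ≢ 1 ✓]
None equal 1, so ord_9(5) = 6: 5 is a primitive root.

Yes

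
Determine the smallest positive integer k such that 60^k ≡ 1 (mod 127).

The order of 60 must divide φ(127) = 127 − 1 = 126 = 2 · 3^2 · 7.
Divisors of 126: 1, 2, 3, 6, 7, 9, 14, 18, 21, 42, 63, 126.
Check 60^d mod 127 for each divisor in increasing order:
60^1 ≡ 60 (mod 127)
60^2 ≡ 44 (mod 127)
60^3 ≡ 100 (mod 127)
60^6 ≡ 94 (mod 127)
60^7 ≡ 52 (mod 127)
60^9 ≡ 2 (mod 127)
60^14 ≡ 37 (mod 127)
60^18 ≡ 4 (mod 127)
60^21 ≡ 19 (mod 127)
60^42 ≡ 107 (mod 127)
60^63 ≡ 1 (mod 127) ✓
Therefore the multiplicative order of 60 modulo 127 is 63.

63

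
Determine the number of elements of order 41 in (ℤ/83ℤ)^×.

40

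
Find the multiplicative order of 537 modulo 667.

308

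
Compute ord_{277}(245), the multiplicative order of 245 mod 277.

92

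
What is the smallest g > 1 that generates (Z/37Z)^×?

φ(37) = 37 − 1 = 36 = 2^2 · 3^2.
g is a primitive root iff g^(36/q) ≢ 1 (mod 37) for each prime q ∈ {2, 3}.
g = 2: 2^18 ≡ 36; 2^12 ≡ 26 — none is 1, so 2 is a primitive root.
Hence the least primitive root of 37 is 2.

2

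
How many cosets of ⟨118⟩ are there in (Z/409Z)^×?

By Lagrange's theorem, ord_409(118) divides φ(409) = 409 − 1 = 408 = 2^3 · 3 · 17.
Divisors of 408: 1, 2, 3, 4, 6, 8, 12, 17, 24, 34, 51, 68, 102, 136, 204, 408.
Evaluate successive powers at the divisors of 408:
118^1 ≡ 118
118^2 ≡ 18
118^3 ≡ 79
118^4 ≡ 324
118^6 ≡ 106
118^8 ≡ 272
118^12 ≡ 193
118^17 ≡ 7
118^24 ≡ 30
118^34 ≡ 49
118^51 ≡ 343
118^68 ≡ 356
118^102 ≡ 266
118^136 ≡ 355
118^204 ≡ 408
118^408 ≡ 1
Thus |⟨118⟩| = ord(118) = 408.
[(Z/409Z)^× : ⟨118⟩] = 408/408 = 1.

1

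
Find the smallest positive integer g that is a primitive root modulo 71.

φ(71) = 71 − 1 = 70 = 2 · 5 · 7.
g is a primitive root iff g^(70/q) ≢ 1 (mod 71) for each prime q ∈ {2, 5, 7}.
g = 2: 2^35 ≡ 1 — hits 1, so not a primitive root.
g = 3: 3^35 ≡ 1 — hits 1, so not a primitive root.
g = 4: 4^35 ≡ 1 — hits 1, so not a primitive root.
g = 5: 5^35 ≡ 1 — hits 1, so not a primitive root.
g = 6: 6^35 ≡ 1 — hits 1, so not a primitive root.
g = 7: 7^35 ≡ 70; 7^14 ≡ 54; 7^10 ≡ 45 — none is 1, so 7 is a primitive root.
The smallest primitive root modulo 71 is 7.

7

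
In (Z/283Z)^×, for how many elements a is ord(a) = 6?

φ(283) = 283 − 1 = 282 = 2 · 3 · 47.
In a cyclic group of order 282, there are φ(d) elements of order d for each divisor d of 282, and zero for non-divisors.
6 = 2 · 3 divides 282, and φ(6) = 2.

2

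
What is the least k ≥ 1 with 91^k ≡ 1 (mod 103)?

51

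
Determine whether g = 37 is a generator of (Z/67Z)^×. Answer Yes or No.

No

φ(67) = 67 − 1 = 66 = 2 · 3 · 11.
An element g generates (Z/67Z)^× iff g^(66/q) ≢ 1 (mod 67) for each prime q ∈ {2, 3, 11}.
37^33 ≡ 1 (mod 67)  [q = 2: ≡ 1 ✗]
37^22 ≡ 37 (mod 67)  [q = 3: ≢ 1 ✓]
37^6 ≡ 1 (mod 67)  [q = 11: ≡ 1 ✗]
Since 37^33 ≡ 1, the order of 37 divides 33 < 66, so 37 is not a primitive root.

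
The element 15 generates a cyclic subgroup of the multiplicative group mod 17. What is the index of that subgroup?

Since 15 ∈ (Z/17Z)^×, its order divides φ(17) = 17 − 1 = 16 = 2^4.
Divisors of 16: 1, 2, 4, 8, 16.
Compute 15^d (mod 17) for the divisors d until we hit 1:
15^1 ≡ 15
15^2 ≡ 4
15^4 ≡ 16
15^8 ≡ 1
So ord_17(15) = 8, hence |⟨15⟩| = 8.
The index is φ(17) / ord(15) = 16 / 8 = 2.

2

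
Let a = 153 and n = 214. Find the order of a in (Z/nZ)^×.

106

ord(153) | φ(214) = φ(2)·φ(107) = 1·106 = 106 = 2 · 53.
Divisors of 106: 1, 2, 53, 106.
Test each divisor d:
153^1 ≡ 153 (mod 214)
153^2 ≡ 83 (mod 214)
153^53 ≡ 213 (mod 214)
153^106 ≡ 1 (mod 214) ✓
Therefore the multiplicative order of 153 modulo 214 is 106.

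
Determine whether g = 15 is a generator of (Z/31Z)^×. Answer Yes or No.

No

φ(31) = 31 − 1 = 30 = 2 · 3 · 5.
Test 15^(30/q) mod 31 for each prime factor q of 30:
15^15 ≡ 30 (mod 31)  [q = 2: ≢ 1 ✓]
15^10 ≡ 1 (mod 31)  [q = 3: ≡ 1 ✗]
15^6 ≡ 16 (mod 31)  [q = 5: ≢ 1 ✓]
Since 15^10 ≡ 1, the order of 15 divides 10 < 30, so 15 is not a primitive root.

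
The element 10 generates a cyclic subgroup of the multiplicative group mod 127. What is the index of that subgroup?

The order of 10 must divide φ(127) = 127 − 1 = 126 = 2 · 3^2 · 7.
Divisors of 126: 1, 2, 3, 6, 7, 9, 14, 18, 21, 42, 63, 126.
Check 10^d mod 127 for each divisor in increasing order:
10^1 ≡ 10 (mod 127)
10^2 ≡ 100 (mod 127)
10^3 ≡ 111 (mod 127)
10^6 ≡ 2 (mod 127)
10^7 ≡ 20 (mod 127)
10^9 ≡ 95 (mod 127)
10^14 ≡ 19 (mod 127)
10^18 ≡ 8 (mod 127)
10^21 ≡ 126 (mod 127)
10^42 ≡ 1 (mod 127) ✓
The order of 10 is 42, so the subgroup it generates has 42 elements.
Index = |(Z/127Z)^×| / |⟨10⟩| = 126 / 42 = 3.

3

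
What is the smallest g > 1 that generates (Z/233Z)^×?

3

φ(233) = 233 − 1 = 232 = 2^3 · 29.
Test candidates g = 2, 3, … against the prime factors q ∈ {2, 29} of φ(233): g is a generator iff g^(232/q) ≢ 1 for every such q.
g = 2: 2^116 ≡ 1 — hits 1, so not a primitive root.
g = 3: 3^116 ≡ 232; 3^8 ≡ 37 — none is 1, so 3 is a primitive root.
The smallest primitive root modulo 233 is 3.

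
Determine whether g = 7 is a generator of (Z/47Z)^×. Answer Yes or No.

No

φ(47) = 47 − 1 = 46 = 2 · 23.
It suffices to check that the order of 7 is not a proper divisor of 46: compute 7^(46/q) for q ∈ {2, 23}.
7^23 ≡ 1 (mod 47)  [q = 2: ≡ 1 ✗]
7^2 ≡ 2 (mod 47)  [q = 23: ≢ 1 ✓]
7^23 ≡ 1 shows ord(7) | 23, strictly less than φ(47); not a primitive root.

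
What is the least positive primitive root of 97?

5

φ(97) = 97 − 1 = 96 = 2^5 · 3.
g is a primitive root iff g^(96/q) ≢ 1 (mod 97) for each prime q ∈ {2, 3}.
g = 2: 2^48 ≡ 1 — hits 1, so not a primitive root.
g = 3: 3^48 ≡ 1 — hits 1, so not a primitive root.
g = 4: 4^48 ≡ 1 — hits 1, so not a primitive root.
g = 5: 5^48 ≡ 96; 5^32 ≡ 35 — none is 1, so 5 is a primitive root.
The smallest primitive root modulo 97 is 5.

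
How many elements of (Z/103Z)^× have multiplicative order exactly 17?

φ(103) = 103 − 1 = 102 = 2 · 3 · 17.
In a cyclic group of order 102, there are φ(d) elements of order d for each divisor d of 102, and zero for non-divisors.
17 | 102, and φ(17) = 17 − 1 = 16.

16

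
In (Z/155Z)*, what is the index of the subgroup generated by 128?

6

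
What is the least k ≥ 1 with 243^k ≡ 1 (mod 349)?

174

By Lagrange's theorem, ord_349(243) divides φ(349) = 349 − 1 = 348 = 2^2 · 3 · 29.
Divisors of 348: 1, 2, 3, 4, 6, 12, 29, 58, 87, 116, 174, 348.
Compute 243^d (mod 349) for the divisors d until we hit 1:
243^1 ≡ 243 (mod 349)
243^2 ≡ 68 (mod 349)
243^3 ≡ 121 (mod 349)
243^4 ≡ 87 (mod 349)
243^6 ≡ 332 (mod 349)
243^12 ≡ 289 (mod 349)
243^29 ≡ 123 (mod 349)
243^58 ≡ 122 (mod 349)
243^87 ≡ 348 (mod 349)
243^116 ≡ 226 (mod 349)
243^174 ≡ 1 (mod 349) ✓
Hence ord(243) = 174.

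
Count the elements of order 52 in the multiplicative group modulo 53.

24

φ(53) = 53 − 1 = 52 = 2^2 · 13.
Since (Z/53Z)^× is cyclic of order 52, the number of elements of order d is φ(d) when d | 52 and 0 otherwise.
52 = 2^2 · 13 divides 52, and φ(52) = 24.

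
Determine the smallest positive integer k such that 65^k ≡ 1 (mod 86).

14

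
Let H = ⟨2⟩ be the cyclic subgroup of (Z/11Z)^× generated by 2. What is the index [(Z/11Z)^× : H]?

Since 2 ∈ (Z/11Z)^×, its order divides φ(11) = 11 − 1 = 10 = 2 · 5.
Divisors of 10: 1, 2, 5, 10.
Evaluate successive powers at the divisors of 10:
2^1 ≡ 2 (mod 11)
2^2 ≡ 4 (mod 11)
2^5 ≡ 10 (mod 11)
2^10 ≡ 1 (mod 11) ✓
Thus |⟨2⟩| = ord(2) = 10.
[(Z/11Z)^× : ⟨2⟩] = 10/10 = 1.

1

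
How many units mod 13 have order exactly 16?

φ(13) = 13 − 1 = 12 = 2^2 · 3.
Since (Z/13Z)^× is cyclic of order 12, the number of elements of order d is φ(d) when d | 12 and 0 otherwise.
Here 12 is not a multiple of 16, so there are no elements of order 16.

0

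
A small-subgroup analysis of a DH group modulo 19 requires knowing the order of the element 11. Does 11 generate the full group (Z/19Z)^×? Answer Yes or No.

No

φ(19) = 19 − 1 = 18 = 2 · 3^2.
An element g generates (Z/19Z)^× iff g^(18/q) ≢ 1 (mod 19) for each prime q ∈ {2, 3}.
11^9 ≡ 1 (mod 19)  [q = 2: ≡ 1 ✗]
11^6 ≡ 1 (mod 19)  [q = 3: ≡ 1 ✗]
11^9 ≡ 1 shows ord(11) | 9, strictly less than φ(19); not a primitive root.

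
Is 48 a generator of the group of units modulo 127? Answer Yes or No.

Yes

φ(127) = 127 − 1 = 126 = 2 · 3^2 · 7.
Test 48^(126/q) mod 127 for each prime factor q of 126:
48^63 ≡ 126 (mod 127)  [q = 2: ≢ 1 ✓]
48^42 ≡ 107 (mod 127)  [q = 3: ≢ 1 ✓]
48^18 ≡ 16 (mod 127)  [q = 7: ≢ 1 ✓]
All checks pass, so 48 has order 126 and is a primitive root modulo 127.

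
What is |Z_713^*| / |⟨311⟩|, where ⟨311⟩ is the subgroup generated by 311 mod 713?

The order of 311 must divide φ(713) = φ(23·31) = (23−1)·(31−1) = 22·30 = 660 = 2^2 · 3 · 5 · 11.
Divisors of 660: 1, 2, 3, 4, 5, 6, 10, 11, 12, 15, 20, 22, 30, 33, 44, 55, 60, 66, 110, 132, 165, 220, 330, 660.
Test each divisor d:
311^1 ≡ 311 (mod 713)
311^2 ≡ 466 (mod 713)
311^3 ≡ 187 (mod 713)
311^4 ≡ 404 (mod 713)
311^5 ≡ 156 (mod 713)
311^6 ≡ 32 (mod 713)
311^10 ≡ 94 (mod 713)
311^11 ≡ 1 (mod 713) ✓
So ord_713(311) = 11, hence |⟨311⟩| = 11.
[(Z/713Z)^× : ⟨311⟩] = 660/11 = 60.

60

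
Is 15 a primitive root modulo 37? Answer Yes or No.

φ(37) = 37 − 1 = 36 = 2^2 · 3^2.
15 is a primitive root mod 37 iff 15^(φ(37)/q) ≢ 1 for every prime q | φ(37), i.e. q ∈ {2, 3}.
15^18 ≡ 36 (mod 37)  [q = 2: ≢ 1 ✓]
15^12 ≡ 26 (mod 37)  [q = 3: ≢ 1 ✓]
None equal 1, so ord_37(15) = 36: 15 is a primitive root.

Yes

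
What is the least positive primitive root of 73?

5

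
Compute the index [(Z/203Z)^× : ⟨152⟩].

The order of 152 must divide φ(203) = φ(7·29) = (7−1)·(29−1) = 6·28 = 168 = 2^3 · 3 · 7.
Divisors of 168: 1, 2, 3, 4, 6, 7, 8, 12, 14, 21, 24, 28, 42, 56, 84, 168.
Evaluate successive powers at the divisors of 168:
152^1 ≡ 152 (mod 203)
152^2 ≡ 165 (mod 203)
152^3 ≡ 111 (mod 203)
152^4 ≡ 23 (mod 203)
152^6 ≡ 141 (mod 203)
152^7 ≡ 117 (mod 203)
152^8 ≡ 123 (mod 203)
152^12 ≡ 190 (mod 203)
152^14 ≡ 88 (mod 203)
152^21 ≡ 146 (mod 203)
152^24 ≡ 169 (mod 203)
152^28 ≡ 30 (mod 203)
152^42 ≡ 1 (mod 203) ✓
So ord_203(152) = 42, hence |⟨152⟩| = 42.
The index is φ(203) / ord(152) = 168 / 42 = 4.

4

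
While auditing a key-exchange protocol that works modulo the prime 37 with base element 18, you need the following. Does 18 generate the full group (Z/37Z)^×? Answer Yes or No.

Yes

φ(37) = 37 − 1 = 36 = 2^2 · 3^2.
It suffices to check that the order of 18 is not a proper divisor of 36: compute 18^(36/q) for q ∈ {2, 3}.
18^18 ≡ 36 (mod 37)  [q = 2: ≢ 1 ✓]
18^12 ≡ 10 (mod 37)  [q = 3: ≢ 1 ✓]
Every test exponent gives a nontrivial residue, hence 18 generates the full group.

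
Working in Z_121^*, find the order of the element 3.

By Lagrange's theorem, ord_121(3) divides φ(121) = φ(11^2) = 11·(11−1) = 110 = 2 · 5 · 11.
Divisors of 110: 1, 2, 5, 10, 11, 22, 55, 110.
Check 3^d mod 121 for each divisor in increasing order:
3^1 ≡ 3 (mod 121)
3^2 ≡ 9 (mod 121)
3^5 ≡ 1 (mod 121) ✓
The smallest such exponent is 5, so the order of 3 is 5.

5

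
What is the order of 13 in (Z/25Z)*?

The order of 13 must divide φ(25) = φ(5^2) = 5·(5−1) = 20 = 2^2 · 5.
Divisors of 20: 1, 2, 4, 5, 10, 20.
Check 13^d mod 25 for each divisor in increasing order:
13^1 ≡ 13
13^2 ≡ 19
13^4 ≡ 11
13^5 ≡ 18
13^10 ≡ 24
13^20 ≡ 1
Hence ord(13) = 20.

20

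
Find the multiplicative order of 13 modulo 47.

46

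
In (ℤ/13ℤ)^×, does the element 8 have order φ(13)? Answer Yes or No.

No

φ(13) = 13 − 1 = 12 = 2^2 · 3.
Test 8^(12/q) mod 13 for each prime factor q of 12:
8^6 ≡ 12 (mod 13)  [q = 2: ≢ 1 ✓]
8^4 ≡ 1 (mod 13)  [q = 3: ≡ 1 ✗]
Since 8^4 ≡ 1, the order of 8 divides 4 < 12, so 8 is not a primitive root.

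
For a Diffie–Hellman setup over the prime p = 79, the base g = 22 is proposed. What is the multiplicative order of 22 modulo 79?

13

The order of 22 must divide φ(79) = 79 − 1 = 78 = 2 · 3 · 13.
Divisors of 78: 1, 2, 3, 6, 13, 26, 39, 78.
Evaluate successive powers at the divisors of 78:
22^1 ≡ 22 (mod 79)
22^2 ≡ 10 (mod 79)
22^3 ≡ 62 (mod 79)
22^6 ≡ 52 (mod 79)
22^13 ≡ 1 (mod 79) ✓
Hence ord(22) = 13.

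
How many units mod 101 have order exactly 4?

φ(101) = 101 − 1 = 100 = 2^2 · 5^2.
Since (Z/101Z)^× is cyclic of order 100, the number of elements of order d is φ(d) when d | 100 and 0 otherwise.
4 = 2^2 divides 100, and φ(4) = 2.

2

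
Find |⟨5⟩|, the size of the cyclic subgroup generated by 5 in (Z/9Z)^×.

6

Since 5 ∈ (Z/9Z)^×, its order divides φ(9) = φ(3^2) = 3·(3−1) = 6 = 2 · 3.
Divisors of 6: 1, 2, 3, 6.
Test each divisor d:
5^1 ≡ 5 (mod 9)
5^2 ≡ 7 (mod 9)
5^3 ≡ 8 (mod 9)
5^6 ≡ 1 (mod 9) ✓
Hence ord(5) = 6.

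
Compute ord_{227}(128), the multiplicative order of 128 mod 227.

Since 128 ∈ (Z/227Z)^×, its order divides φ(227) = 227 − 1 = 226 = 2 · 113.
Divisors of 226: 1, 2, 113, 226.
Compute 128^d (mod 227) for the divisors d until we hit 1:
128^1 ≡ 128 (mod 227)
128^2 ≡ 40 (mod 227)
128^113 ≡ 226 (mod 227)
128^226 ≡ 1 (mod 227) ✓
Hence ord(128) = 226.

226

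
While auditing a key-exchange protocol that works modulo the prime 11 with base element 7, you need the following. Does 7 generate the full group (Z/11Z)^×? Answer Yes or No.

φ(11) = 11 − 1 = 10 = 2 · 5.
An element g generates (Z/11Z)^× iff g^(10/q) ≢ 1 (mod 11) for each prime q ∈ {2, 5}.
7^5 ≡ 10 (mod 11)  [q = 2: ≢ 1 ✓]
7^2 ≡ 5 (mod 11)  [q = 5: ≢ 1 ✓]
Every test exponent gives a nontrivial residue, hence 7 generates the full group.

Yes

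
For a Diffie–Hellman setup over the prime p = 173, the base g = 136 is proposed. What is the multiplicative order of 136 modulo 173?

43

ord(136) | φ(173) = 173 − 1 = 172 = 2^2 · 43.
Divisors of 172: 1, 2, 4, 43, 86, 172.
Check 136^d mod 173 for each divisor in increasing order:
136^1 ≡ 136
136^2 ≡ 158
136^4 ≡ 52
136^43 ≡ 1
Hence ord(136) = 43.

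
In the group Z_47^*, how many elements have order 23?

22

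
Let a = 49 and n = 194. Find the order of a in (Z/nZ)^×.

48

Since 49 ∈ (Z/194Z)^×, its order divides φ(194) = φ(2)·φ(97) = 1·96 = 96 = 2^5 · 3.
Divisors of 96: 1, 2, 3, 4, 6, 8, 12, 16, 24, 32, 48, 96.
Check 49^d mod 194 for each divisor in increasing order:
49^1 ≡ 49
49^2 ≡ 73
49^3 ≡ 85
49^4 ≡ 91
49^6 ≡ 47
49^8 ≡ 133
49^12 ≡ 75
49^16 ≡ 35
49^24 ≡ 193
49^32 ≡ 61
49^48 ≡ 1
So ord_194(49) = 48.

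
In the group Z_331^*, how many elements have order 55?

40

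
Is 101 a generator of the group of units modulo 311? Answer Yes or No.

Yes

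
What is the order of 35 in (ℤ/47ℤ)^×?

46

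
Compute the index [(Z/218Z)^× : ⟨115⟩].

1

ord(115) | φ(218) = φ(2)·φ(109) = 1·108 = 108 = 2^2 · 3^3.
Divisors of 108: 1, 2, 3, 4, 6, 9, 12, 18, 27, 36, 54, 108.
Evaluate successive powers at the divisors of 108:
115^1 ≡ 115 (mod 218)
115^2 ≡ 145 (mod 218)
115^3 ≡ 107 (mod 218)
115^4 ≡ 97 (mod 218)
115^6 ≡ 113 (mod 218)
115^9 ≡ 101 (mod 218)
115^12 ≡ 125 (mod 218)
115^18 ≡ 173 (mod 218)
115^27 ≡ 33 (mod 218)
115^36 ≡ 63 (mod 218)
115^54 ≡ 217 (mod 218)
115^108 ≡ 1 (mod 218) ✓
Thus |⟨115⟩| = ord(115) = 108.
Index = |(Z/218Z)^×| / |⟨115⟩| = 108 / 108 = 1.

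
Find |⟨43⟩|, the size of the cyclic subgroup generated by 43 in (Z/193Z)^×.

8

By Lagrange's theorem, ord_193(43) divides φ(193) = 193 − 1 = 192 = 2^6 · 3.
Divisors of 192: 1, 2, 3, 4, 6, 8, 12, 16, 24, 32, 48, 64, 96, 192.
Evaluate successive powers at the divisors of 192:
43^1 ≡ 43
43^2 ≡ 112
43^3 ≡ 184
43^4 ≡ 192
43^6 ≡ 81
43^8 ≡ 1
Hence ord(43) = 8.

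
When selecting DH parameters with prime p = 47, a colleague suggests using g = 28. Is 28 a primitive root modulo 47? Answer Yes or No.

φ(47) = 47 − 1 = 46 = 2 · 23.
It suffices to check that the order of 28 is not a proper divisor of 46: compute 28^(46/q) for q ∈ {2, 23}.
28^23 ≡ 1 (mod 47)  [q = 2: ≡ 1 ✗]
28^2 ≡ 32 (mod 47)  [q = 23: ≢ 1 ✓]
28^23 ≡ 1 shows ord(28) | 23, strictly less than φ(47); not a primitive root.

No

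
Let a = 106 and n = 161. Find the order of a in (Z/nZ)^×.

22

The order of 106 must divide φ(161) = φ(7·23) = (7−1)·(23−1) = 6·22 = 132 = 2^2 · 3 · 11.
Divisors of 132: 1, 2, 3, 4, 6, 11, 12, 22, 33, 44, 66, 132.
Compute 106^d (mod 161) for the divisors d until we hit 1:
106^1 ≡ 106
106^2 ≡ 127
106^3 ≡ 99
106^4 ≡ 29
106^6 ≡ 141
106^11 ≡ 22
106^12 ≡ 78
106^22 ≡ 1
So ord_161(106) = 22.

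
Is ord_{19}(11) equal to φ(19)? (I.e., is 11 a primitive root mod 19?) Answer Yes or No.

φ(19) = 19 − 1 = 18 = 2 · 3^2.
Test 11^(18/q) mod 19 for each prime factor q of 18:
11^9 ≡ 1 (mod 19)  [q = 2: ≡ 1 ✗]
11^6 ≡ 1 (mod 19)  [q = 3: ≡ 1 ✗]
The check at q = 2 fails, so 11 generates a proper subgroup.

No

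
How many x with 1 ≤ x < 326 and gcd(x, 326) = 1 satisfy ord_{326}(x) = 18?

φ(326) = φ(2)·φ(163) = 1·162 = 162 = 2 · 3^4.
Since (Z/326Z)^× is cyclic of order 162, the number of elements of order d is φ(d) when d | 162 and 0 otherwise.
18 = 2 · 3^2 divides 162, and φ(18) = 6.

6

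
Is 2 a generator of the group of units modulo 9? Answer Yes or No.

φ(9) = φ(3^2) = 3·(3−1) = 6 = 2 · 3.
It suffices to check that the order of 2 is not a proper divisor of 6: compute 2^(6/q) for q ∈ {2, 3}.
2^3 ≡ 8 (mod 9)  [q = 2: ≢ 1 ✓]
2^2 ≡ 4 (mod 9)  [q = 3: ≢ 1 ✓]
None equal 1, so ord_9(2) = 6: 2 is a primitive root.

Yes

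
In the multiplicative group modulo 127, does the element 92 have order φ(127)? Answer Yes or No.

φ(127) = 127 − 1 = 126 = 2 · 3^2 · 7.
92 is a primitive root mod 127 iff 92^(φ(127)/q) ≢ 1 for every prime q | φ(127), i.e. q ∈ {2, 3, 7}.
92^63 ≡ 126 (mod 127)  [q = 2: ≢ 1 ✓]
92^42 ≡ 107 (mod 127)  [q = 3: ≢ 1 ✓]
92^18 ≡ 32 (mod 127)  [q = 7: ≢ 1 ✓]
None equal 1, so ord_127(92) = 126: 92 is a primitive root.

Yes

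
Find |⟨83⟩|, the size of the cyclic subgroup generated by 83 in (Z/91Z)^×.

4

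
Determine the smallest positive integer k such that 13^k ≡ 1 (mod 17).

4

ord(13) | φ(17) = 17 − 1 = 16 = 2^4.
Divisors of 16: 1, 2, 4, 8, 16.
Compute 13^d (mod 17) for the divisors d until we hit 1:
13^1 ≡ 13 (mod 17)
13^2 ≡ 16 (mod 17)
13^4 ≡ 1 (mod 17) ✓
The smallest such exponent is 4, so the order of 13 is 4.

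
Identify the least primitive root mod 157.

φ(157) = 157 − 1 = 156 = 2^2 · 3 · 13.
g is a primitive root iff g^(156/q) ≢ 1 (mod 157) for each prime q ∈ {2, 3, 13}.
g = 2: 2^78 ≡ 156; 2^52 ≡ 1 — hits 1, so not a primitive root.
g = 3: 3^78 ≡ 1 — hits 1, so not a primitive root.
g = 4: 4^78 ≡ 1 — hits 1, so not a primitive root.
g = 5: 5^78 ≡ 156; 5^52 ≡ 12; 5^12 ≡ 130 — none is 1, so 5 is a primitive root.
So 5 is the smallest generator of (Z/157Z)^×.

5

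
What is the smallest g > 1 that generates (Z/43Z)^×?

φ(43) = 43 − 1 = 42 = 2 · 3 · 7.
Test candidates g = 2, 3, … against the prime factors q ∈ {2, 3, 7} of φ(43): g is a generator iff g^(42/q) ≢ 1 for every such q.
g = 2: 2^21 ≡ 42; 2^14 ≡ 1 — hits 1, so not a primitive root.
g = 3: 3^21 ≡ 42; 3^14 ≡ 36; 3^6 ≡ 41 — none is 1, so 3 is a primitive root.
Hence the least primitive root of 43 is 3.

3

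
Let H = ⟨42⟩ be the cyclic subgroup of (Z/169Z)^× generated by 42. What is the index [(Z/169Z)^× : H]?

4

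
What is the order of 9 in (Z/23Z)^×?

ord(9) | φ(23) = 23 − 1 = 22 = 2 · 11.
Divisors of 22: 1, 2, 11, 22.
Check 9^d mod 23 for each divisor in increasing order:
9^1 ≡ 9
9^2 ≡ 12
9^11 ≡ 1
The smallest such exponent is 11, so the order of 9 is 11.

11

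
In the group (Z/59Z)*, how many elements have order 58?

28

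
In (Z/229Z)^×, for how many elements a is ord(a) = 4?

φ(229) = 229 − 1 = 228 = 2^2 · 3 · 19.
(Z/229Z)^× is cyclic (|G| = 228); a cyclic group of order m has exactly φ(d) elements of each order d | m, and none otherwise.
4 = 2^2 divides 228, and φ(4) = 2.

2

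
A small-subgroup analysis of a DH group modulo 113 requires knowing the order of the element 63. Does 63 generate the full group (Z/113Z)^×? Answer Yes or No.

No

φ(113) = 113 − 1 = 112 = 2^4 · 7.
It suffices to check that the order of 63 is not a proper divisor of 112: compute 63^(112/q) for q ∈ {2, 7}.
63^56 ≡ 1 (mod 113)  [q = 2: ≡ 1 ✗]
63^16 ≡ 16 (mod 113)  [q = 7: ≢ 1 ✓]
Since 63^56 ≡ 1, the order of 63 divides 56 < 112, so 63 is not a primitive root.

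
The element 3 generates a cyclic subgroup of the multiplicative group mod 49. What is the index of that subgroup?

Since 3 ∈ (Z/49Z)^×, its order divides φ(49) = φ(7^2) = 7·(7−1) = 42 = 2 · 3 · 7.
Divisors of 42: 1, 2, 3, 6, 7, 14, 21, 42.
Evaluate successive powers at the divisors of 42:
3^1 ≡ 3 (mod 49)
3^2 ≡ 9 (mod 49)
3^3 ≡ 27 (mod 49)
3^6 ≡ 43 (mod 49)
3^7 ≡ 31 (mod 49)
3^14 ≡ 30 (mod 49)
3^21 ≡ 48 (mod 49)
3^42 ≡ 1 (mod 49) ✓
The order of 3 is 42, so the subgroup it generates has 42 elements.
Index = |(Z/49Z)^×| / |⟨3⟩| = 42 / 42 = 1.

1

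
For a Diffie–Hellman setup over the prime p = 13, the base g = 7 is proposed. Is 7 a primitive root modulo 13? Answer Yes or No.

Yes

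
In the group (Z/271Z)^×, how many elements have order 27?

18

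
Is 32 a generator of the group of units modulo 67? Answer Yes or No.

φ(67) = 67 − 1 = 66 = 2 · 3 · 11.
32 is a primitive root mod 67 iff 32^(φ(67)/q) ≢ 1 for every prime q | φ(67), i.e. q ∈ {2, 3, 11}.
32^33 ≡ 66 (mod 67)  [q = 2: ≢ 1 ✓]
32^22 ≡ 29 (mod 67)  [q = 3: ≢ 1 ✓]
32^6 ≡ 25 (mod 67)  [q = 11: ≢ 1 ✓]
All checks pass, so 32 has order 66 and is a primitive root modulo 67.

Yes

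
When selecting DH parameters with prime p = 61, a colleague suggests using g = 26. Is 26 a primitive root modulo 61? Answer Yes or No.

φ(61) = 61 − 1 = 60 = 2^2 · 3 · 5.
An element g generates (Z/61Z)^× iff g^(60/q) ≢ 1 (mod 61) for each prime q ∈ {2, 3, 5}.
26^30 ≡ 60 (mod 61)  [q = 2: ≢ 1 ✓]
26^20 ≡ 13 (mod 61)  [q = 3: ≢ 1 ✓]
26^12 ≡ 9 (mod 61)  [q = 5: ≢ 1 ✓]
All checks pass, so 26 has order 60 and is a primitive root modulo 61.

Yes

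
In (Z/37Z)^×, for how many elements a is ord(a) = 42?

0

φ(37) = 37 − 1 = 36 = 2^2 · 3^2.
Since (Z/37Z)^× is cyclic of order 36, the number of elements of order d is φ(d) when d | 36 and 0 otherwise.
Here 36 is not a multiple of 42, so there are no elements of order 42.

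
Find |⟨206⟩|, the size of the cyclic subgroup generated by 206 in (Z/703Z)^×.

Since 206 ∈ (Z/703Z)^×, its order divides φ(703) = φ(19·37) = (19−1)·(37−1) = 18·36 = 648 = 2^3 · 3^4.
Divisors of 648: 1, 2, 3, 4, 6, 8, 9, 12, 18, 24, 27, 36, 54, 72, 81, 108, 162, 216, 324, 648.
Test each divisor d:
206^1 ≡ 206
206^2 ≡ 256
206^3 ≡ 11
206^4 ≡ 157
206^6 ≡ 121
206^8 ≡ 44
206^9 ≡ 628
206^12 ≡ 581
206^18 ≡ 1
Hence ord(206) = 18.

18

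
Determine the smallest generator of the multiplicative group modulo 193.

5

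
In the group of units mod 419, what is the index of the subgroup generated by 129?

38

ord(129) | φ(419) = 419 − 1 = 418 = 2 · 11 · 19.
Divisors of 418: 1, 2, 11, 19, 22, 38, 209, 418.
Test each divisor d:
129^1 ≡ 129
129^2 ≡ 300
129^11 ≡ 1
Thus |⟨129⟩| = ord(129) = 11.
Index = |(Z/419Z)^×| / |⟨129⟩| = 418 / 11 = 38.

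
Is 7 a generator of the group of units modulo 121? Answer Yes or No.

Yes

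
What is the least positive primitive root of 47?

5

φ(47) = 47 − 1 = 46 = 2 · 23.
Test candidates g = 2, 3, … against the prime factors q ∈ {2, 23} of φ(47): g is a generator iff g^(46/q) ≢ 1 for every such q.
g = 2: 2^23 ≡ 1 — hits 1, so not a primitive root.
g = 3: 3^23 ≡ 1 — hits 1, so not a primitive root.
g = 4: 4^23 ≡ 1 — hits 1, so not a primitive root.
g = 5: 5^23 ≡ 46; 5^2 ≡ 25 — none is 1, so 5 is a primitive root.
Hence the least primitive root of 47 is 5.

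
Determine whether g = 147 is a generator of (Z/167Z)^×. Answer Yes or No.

φ(167) = 167 − 1 = 166 = 2 · 83.
Test 147^(166/q) mod 167 for each prime factor q of 166:
147^83 ≡ 1 (mod 167)  [q = 2: ≡ 1 ✗]
147^2 ≡ 66 (mod 167)  [q = 83: ≢ 1 ✓]
147^83 ≡ 1 shows ord(147) | 83, strictly less than φ(167); not a primitive root.

No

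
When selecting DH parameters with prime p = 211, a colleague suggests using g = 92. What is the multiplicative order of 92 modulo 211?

ord(92) | φ(211) = 211 − 1 = 210 = 2 · 3 · 5 · 7.
Divisors of 210: 1, 2, 3, 5, 6, 7, 10, 14, 15, 21, 30, 35, 42, 70, 105, 210.
Check 92^d mod 211 for each divisor in increasing order:
92^1 ≡ 92 (mod 211)
92^2 ≡ 24 (mod 211)
92^3 ≡ 98 (mod 211)
92^5 ≡ 31 (mod 211)
92^6 ≡ 109 (mod 211)
92^7 ≡ 111 (mod 211)
92^10 ≡ 117 (mod 211)
92^14 ≡ 83 (mod 211)
92^15 ≡ 40 (mod 211)
92^21 ≡ 140 (mod 211)
92^30 ≡ 123 (mod 211)
92^35 ≡ 15 (mod 211)
92^42 ≡ 188 (mod 211)
92^70 ≡ 14 (mod 211)
92^105 ≡ 210 (mod 211)
92^210 ≡ 1 (mod 211) ✓
The smallest such exponent is 210, so the order of 92 is 210.

210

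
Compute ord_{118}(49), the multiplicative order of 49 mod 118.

By Lagrange's theorem, ord_118(49) divides φ(118) = φ(2)·φ(59) = 1·58 = 58 = 2 · 29.
Divisors of 58: 1, 2, 29, 58.
Evaluate successive powers at the divisors of 58:
49^1 ≡ 49 (mod 118)
49^2 ≡ 41 (mod 118)
49^29 ≡ 1 (mod 118) ✓
The smallest such exponent is 29, so the order of 49 is 29.

29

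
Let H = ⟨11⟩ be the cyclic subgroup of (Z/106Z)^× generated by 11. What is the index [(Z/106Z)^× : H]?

2

Since 11 ∈ (Z/106Z)^×, its order divides φ(106) = φ(2)·φ(53) = 1·52 = 52 = 2^2 · 13.
Divisors of 52: 1, 2, 4, 13, 26, 52.
Check 11^d mod 106 for each divisor in increasing order:
11^1 ≡ 11 (mod 106)
11^2 ≡ 15 (mod 106)
11^4 ≡ 13 (mod 106)
11^13 ≡ 105 (mod 106)
11^26 ≡ 1 (mod 106) ✓
Thus |⟨11⟩| = ord(11) = 26.
[(Z/106Z)^× : ⟨11⟩] = 52/26 = 2.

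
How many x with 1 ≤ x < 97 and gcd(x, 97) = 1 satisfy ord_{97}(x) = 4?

2

φ(97) = 97 − 1 = 96 = 2^5 · 3.
(Z/97Z)^× is cyclic (|G| = 96); a cyclic group of order m has exactly φ(d) elements of each order d | m, and none otherwise.
4 = 2^2 divides 96, and φ(4) = 2.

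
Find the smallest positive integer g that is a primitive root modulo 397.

5

φ(397) = 397 − 1 = 396 = 2^2 · 3^2 · 11.
g is a primitive root iff g^(396/q) ≢ 1 (mod 397) for each prime q ∈ {2, 3, 11}.
g = 2: 2^198 ≡ 396; 2^132 ≡ 1 — hits 1, so not a primitive root.
g = 3: 3^198 ≡ 1 — hits 1, so not a primitive root.
g = 4: 4^198 ≡ 1 — hits 1, so not a primitive root.
g = 5: 5^198 ≡ 396; 5^132 ≡ 362; 5^36 ≡ 290 — none is 1, so 5 is a primitive root.
Hence the least primitive root of 397 is 5.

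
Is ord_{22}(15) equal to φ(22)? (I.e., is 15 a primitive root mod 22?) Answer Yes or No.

No

φ(22) = φ(2)·φ(11) = 1·10 = 10 = 2 · 5.
An element g generates (Z/22Z)^× iff g^(10/q) ≢ 1 (mod 22) for each prime q ∈ {2, 5}.
15^5 ≡ 1 (mod 22)  [q = 2: ≡ 1 ✗]
15^2 ≡ 5 (mod 22)  [q = 5: ≢ 1 ✓]
Since 15^5 ≡ 1, the order of 15 divides 5 < 10, so 15 is not a primitive root.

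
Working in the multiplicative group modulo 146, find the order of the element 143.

12

Since 143 ∈ (Z/146Z)^×, its order divides φ(146) = φ(2)·φ(73) = 1·72 = 72 = 2^3 · 3^2.
Divisors of 72: 1, 2, 3, 4, 6, 8, 9, 12, 18, 24, 36, 72.
Evaluate successive powers at the divisors of 72:
143^1 ≡ 143
143^2 ≡ 9
143^3 ≡ 119
143^4 ≡ 81
143^6 ≡ 145
143^8 ≡ 137
143^9 ≡ 27
143^12 ≡ 1
Hence ord(143) = 12.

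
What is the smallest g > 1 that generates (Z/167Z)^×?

5

φ(167) = 167 − 1 = 166 = 2 · 83.
Test candidates g = 2, 3, … against the prime factors q ∈ {2, 83} of φ(167): g is a generator iff g^(166/q) ≢ 1 for every such q.
g = 2: 2^83 ≡ 1 — hits 1, so not a primitive root.
g = 3: 3^83 ≡ 1 — hits 1, so not a primitive root.
g = 4: 4^83 ≡ 1 — hits 1, so not a primitive root.
g = 5: 5^83 ≡ 166; 5^2 ≡ 25 — none is 1, so 5 is a primitive root.
Hence the least primitive root of 167 is 5.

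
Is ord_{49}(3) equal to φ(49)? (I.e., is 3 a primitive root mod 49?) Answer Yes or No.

φ(49) = φ(7^2) = 7·(7−1) = 42 = 2 · 3 · 7.
Test 3^(42/q) mod 49 for each prime factor q of 42:
3^21 ≡ 48 (mod 49)  [q = 2: ≢ 1 ✓]
3^14 ≡ 30 (mod 49)  [q = 3: ≢ 1 ✓]
3^6 ≡ 43 (mod 49)  [q = 7: ≢ 1 ✓]
None equal 1, so ord_49(3) = 42: 3 is a primitive root.

Yes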